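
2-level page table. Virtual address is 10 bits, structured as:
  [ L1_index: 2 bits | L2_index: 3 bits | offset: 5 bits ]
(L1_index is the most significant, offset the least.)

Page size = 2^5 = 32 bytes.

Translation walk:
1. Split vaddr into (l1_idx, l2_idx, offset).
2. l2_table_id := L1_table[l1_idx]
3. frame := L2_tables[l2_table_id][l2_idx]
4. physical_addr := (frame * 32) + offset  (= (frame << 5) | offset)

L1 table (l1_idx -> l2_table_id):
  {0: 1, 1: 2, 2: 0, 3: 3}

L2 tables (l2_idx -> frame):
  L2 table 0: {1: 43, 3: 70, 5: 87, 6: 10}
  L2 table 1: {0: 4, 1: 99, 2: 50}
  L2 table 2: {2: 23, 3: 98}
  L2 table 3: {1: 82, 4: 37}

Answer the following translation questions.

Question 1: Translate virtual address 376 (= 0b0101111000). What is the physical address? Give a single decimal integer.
Answer: 3160

Derivation:
vaddr = 376 = 0b0101111000
Split: l1_idx=1, l2_idx=3, offset=24
L1[1] = 2
L2[2][3] = 98
paddr = 98 * 32 + 24 = 3160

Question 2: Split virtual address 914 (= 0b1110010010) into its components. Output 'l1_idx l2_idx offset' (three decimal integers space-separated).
vaddr = 914 = 0b1110010010
  top 2 bits -> l1_idx = 3
  next 3 bits -> l2_idx = 4
  bottom 5 bits -> offset = 18

Answer: 3 4 18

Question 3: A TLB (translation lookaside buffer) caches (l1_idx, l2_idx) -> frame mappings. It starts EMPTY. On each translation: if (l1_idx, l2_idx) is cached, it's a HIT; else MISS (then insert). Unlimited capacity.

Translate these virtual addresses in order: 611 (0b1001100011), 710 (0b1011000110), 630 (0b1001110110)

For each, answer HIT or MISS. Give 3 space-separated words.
Answer: MISS MISS HIT

Derivation:
vaddr=611: (2,3) not in TLB -> MISS, insert
vaddr=710: (2,6) not in TLB -> MISS, insert
vaddr=630: (2,3) in TLB -> HIT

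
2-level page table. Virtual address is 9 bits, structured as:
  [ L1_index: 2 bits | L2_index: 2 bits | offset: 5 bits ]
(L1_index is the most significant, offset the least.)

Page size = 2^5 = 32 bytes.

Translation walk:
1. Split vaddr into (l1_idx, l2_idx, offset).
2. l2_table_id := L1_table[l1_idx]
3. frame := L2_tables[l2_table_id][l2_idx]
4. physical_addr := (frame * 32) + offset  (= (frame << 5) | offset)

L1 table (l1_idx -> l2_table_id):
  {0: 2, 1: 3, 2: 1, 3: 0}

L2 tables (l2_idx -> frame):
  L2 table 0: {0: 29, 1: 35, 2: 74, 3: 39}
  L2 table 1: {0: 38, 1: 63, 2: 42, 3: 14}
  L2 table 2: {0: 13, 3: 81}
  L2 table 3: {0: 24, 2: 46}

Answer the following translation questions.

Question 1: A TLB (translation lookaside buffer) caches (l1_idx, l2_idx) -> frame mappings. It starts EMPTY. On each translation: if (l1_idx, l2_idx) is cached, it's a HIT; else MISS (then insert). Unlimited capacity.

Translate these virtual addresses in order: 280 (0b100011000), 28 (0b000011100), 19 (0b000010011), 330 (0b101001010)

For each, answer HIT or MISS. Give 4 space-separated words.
Answer: MISS MISS HIT MISS

Derivation:
vaddr=280: (2,0) not in TLB -> MISS, insert
vaddr=28: (0,0) not in TLB -> MISS, insert
vaddr=19: (0,0) in TLB -> HIT
vaddr=330: (2,2) not in TLB -> MISS, insert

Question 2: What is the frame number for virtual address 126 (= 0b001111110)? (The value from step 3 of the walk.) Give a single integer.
Answer: 81

Derivation:
vaddr = 126: l1_idx=0, l2_idx=3
L1[0] = 2; L2[2][3] = 81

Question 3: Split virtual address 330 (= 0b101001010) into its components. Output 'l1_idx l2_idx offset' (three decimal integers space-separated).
vaddr = 330 = 0b101001010
  top 2 bits -> l1_idx = 2
  next 2 bits -> l2_idx = 2
  bottom 5 bits -> offset = 10

Answer: 2 2 10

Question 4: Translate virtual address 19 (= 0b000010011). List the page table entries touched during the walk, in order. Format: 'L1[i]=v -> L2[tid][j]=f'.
vaddr = 19 = 0b000010011
Split: l1_idx=0, l2_idx=0, offset=19

Answer: L1[0]=2 -> L2[2][0]=13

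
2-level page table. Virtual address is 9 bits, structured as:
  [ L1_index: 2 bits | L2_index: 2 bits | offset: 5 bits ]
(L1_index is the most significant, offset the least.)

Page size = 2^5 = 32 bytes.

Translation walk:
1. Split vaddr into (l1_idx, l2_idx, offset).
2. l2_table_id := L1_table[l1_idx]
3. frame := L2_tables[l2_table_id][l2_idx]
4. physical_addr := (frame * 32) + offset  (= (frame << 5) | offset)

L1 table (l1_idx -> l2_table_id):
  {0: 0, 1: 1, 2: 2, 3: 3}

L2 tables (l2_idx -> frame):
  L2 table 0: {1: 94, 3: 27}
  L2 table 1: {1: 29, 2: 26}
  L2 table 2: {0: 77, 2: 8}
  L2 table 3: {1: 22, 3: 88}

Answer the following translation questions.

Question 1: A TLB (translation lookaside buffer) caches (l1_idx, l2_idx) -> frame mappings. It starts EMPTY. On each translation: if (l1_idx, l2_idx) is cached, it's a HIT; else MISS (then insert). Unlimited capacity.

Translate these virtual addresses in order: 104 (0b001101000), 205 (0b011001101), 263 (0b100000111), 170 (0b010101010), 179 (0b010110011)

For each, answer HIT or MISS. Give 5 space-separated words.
Answer: MISS MISS MISS MISS HIT

Derivation:
vaddr=104: (0,3) not in TLB -> MISS, insert
vaddr=205: (1,2) not in TLB -> MISS, insert
vaddr=263: (2,0) not in TLB -> MISS, insert
vaddr=170: (1,1) not in TLB -> MISS, insert
vaddr=179: (1,1) in TLB -> HIT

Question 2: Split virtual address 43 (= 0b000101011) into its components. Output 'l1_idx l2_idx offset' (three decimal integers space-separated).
vaddr = 43 = 0b000101011
  top 2 bits -> l1_idx = 0
  next 2 bits -> l2_idx = 1
  bottom 5 bits -> offset = 11

Answer: 0 1 11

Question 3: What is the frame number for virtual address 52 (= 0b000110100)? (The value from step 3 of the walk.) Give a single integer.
Answer: 94

Derivation:
vaddr = 52: l1_idx=0, l2_idx=1
L1[0] = 0; L2[0][1] = 94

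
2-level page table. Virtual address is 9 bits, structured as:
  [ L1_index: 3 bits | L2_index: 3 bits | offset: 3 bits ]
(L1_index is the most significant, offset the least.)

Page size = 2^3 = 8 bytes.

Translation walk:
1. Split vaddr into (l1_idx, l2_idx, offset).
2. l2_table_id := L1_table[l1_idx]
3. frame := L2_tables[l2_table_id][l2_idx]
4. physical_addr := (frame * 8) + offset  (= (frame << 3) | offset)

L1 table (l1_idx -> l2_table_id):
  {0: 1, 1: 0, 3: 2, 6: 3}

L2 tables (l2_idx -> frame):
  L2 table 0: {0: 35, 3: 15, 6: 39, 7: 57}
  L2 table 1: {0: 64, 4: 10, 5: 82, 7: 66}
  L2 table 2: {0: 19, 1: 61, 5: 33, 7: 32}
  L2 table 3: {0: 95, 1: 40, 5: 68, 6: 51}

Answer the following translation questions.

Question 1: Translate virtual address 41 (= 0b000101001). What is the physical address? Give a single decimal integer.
vaddr = 41 = 0b000101001
Split: l1_idx=0, l2_idx=5, offset=1
L1[0] = 1
L2[1][5] = 82
paddr = 82 * 8 + 1 = 657

Answer: 657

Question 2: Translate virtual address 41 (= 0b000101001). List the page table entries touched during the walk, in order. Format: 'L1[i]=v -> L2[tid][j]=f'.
Answer: L1[0]=1 -> L2[1][5]=82

Derivation:
vaddr = 41 = 0b000101001
Split: l1_idx=0, l2_idx=5, offset=1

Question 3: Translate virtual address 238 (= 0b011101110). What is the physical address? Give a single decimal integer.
Answer: 270

Derivation:
vaddr = 238 = 0b011101110
Split: l1_idx=3, l2_idx=5, offset=6
L1[3] = 2
L2[2][5] = 33
paddr = 33 * 8 + 6 = 270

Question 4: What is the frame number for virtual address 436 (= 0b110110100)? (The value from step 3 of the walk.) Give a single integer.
Answer: 51

Derivation:
vaddr = 436: l1_idx=6, l2_idx=6
L1[6] = 3; L2[3][6] = 51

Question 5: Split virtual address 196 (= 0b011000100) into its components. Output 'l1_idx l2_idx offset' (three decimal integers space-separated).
vaddr = 196 = 0b011000100
  top 3 bits -> l1_idx = 3
  next 3 bits -> l2_idx = 0
  bottom 3 bits -> offset = 4

Answer: 3 0 4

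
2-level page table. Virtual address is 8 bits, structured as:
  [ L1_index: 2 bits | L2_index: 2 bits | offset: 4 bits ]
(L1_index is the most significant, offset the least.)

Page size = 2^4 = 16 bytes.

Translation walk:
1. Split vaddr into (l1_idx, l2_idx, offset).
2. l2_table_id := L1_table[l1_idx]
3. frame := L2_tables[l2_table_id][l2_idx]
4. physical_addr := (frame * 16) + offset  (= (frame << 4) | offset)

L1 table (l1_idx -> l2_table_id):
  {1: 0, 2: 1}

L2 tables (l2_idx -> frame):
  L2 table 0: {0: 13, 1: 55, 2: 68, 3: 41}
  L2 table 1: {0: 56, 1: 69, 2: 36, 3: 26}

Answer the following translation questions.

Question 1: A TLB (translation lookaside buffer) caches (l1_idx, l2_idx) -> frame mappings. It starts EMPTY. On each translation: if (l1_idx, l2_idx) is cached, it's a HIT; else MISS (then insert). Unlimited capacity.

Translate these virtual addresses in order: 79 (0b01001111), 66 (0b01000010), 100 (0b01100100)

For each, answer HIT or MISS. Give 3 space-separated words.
Answer: MISS HIT MISS

Derivation:
vaddr=79: (1,0) not in TLB -> MISS, insert
vaddr=66: (1,0) in TLB -> HIT
vaddr=100: (1,2) not in TLB -> MISS, insert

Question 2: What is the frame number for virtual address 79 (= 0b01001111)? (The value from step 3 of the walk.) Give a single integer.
vaddr = 79: l1_idx=1, l2_idx=0
L1[1] = 0; L2[0][0] = 13

Answer: 13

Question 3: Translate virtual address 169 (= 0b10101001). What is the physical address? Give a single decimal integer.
Answer: 585

Derivation:
vaddr = 169 = 0b10101001
Split: l1_idx=2, l2_idx=2, offset=9
L1[2] = 1
L2[1][2] = 36
paddr = 36 * 16 + 9 = 585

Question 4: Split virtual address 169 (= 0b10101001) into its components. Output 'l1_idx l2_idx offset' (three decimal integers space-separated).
Answer: 2 2 9

Derivation:
vaddr = 169 = 0b10101001
  top 2 bits -> l1_idx = 2
  next 2 bits -> l2_idx = 2
  bottom 4 bits -> offset = 9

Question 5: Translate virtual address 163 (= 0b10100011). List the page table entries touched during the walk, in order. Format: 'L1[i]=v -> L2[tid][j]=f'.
Answer: L1[2]=1 -> L2[1][2]=36

Derivation:
vaddr = 163 = 0b10100011
Split: l1_idx=2, l2_idx=2, offset=3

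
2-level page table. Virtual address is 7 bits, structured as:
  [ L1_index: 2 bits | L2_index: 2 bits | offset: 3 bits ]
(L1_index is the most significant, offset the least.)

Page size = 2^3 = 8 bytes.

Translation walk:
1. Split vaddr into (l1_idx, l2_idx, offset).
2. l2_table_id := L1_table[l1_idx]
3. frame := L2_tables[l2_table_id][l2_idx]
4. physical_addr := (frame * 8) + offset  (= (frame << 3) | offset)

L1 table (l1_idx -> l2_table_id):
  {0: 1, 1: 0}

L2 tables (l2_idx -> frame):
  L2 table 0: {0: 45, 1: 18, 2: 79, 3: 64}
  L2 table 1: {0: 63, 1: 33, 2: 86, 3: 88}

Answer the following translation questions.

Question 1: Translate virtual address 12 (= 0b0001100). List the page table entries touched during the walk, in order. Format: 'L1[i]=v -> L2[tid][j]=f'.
Answer: L1[0]=1 -> L2[1][1]=33

Derivation:
vaddr = 12 = 0b0001100
Split: l1_idx=0, l2_idx=1, offset=4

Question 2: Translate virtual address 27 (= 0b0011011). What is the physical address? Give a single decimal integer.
vaddr = 27 = 0b0011011
Split: l1_idx=0, l2_idx=3, offset=3
L1[0] = 1
L2[1][3] = 88
paddr = 88 * 8 + 3 = 707

Answer: 707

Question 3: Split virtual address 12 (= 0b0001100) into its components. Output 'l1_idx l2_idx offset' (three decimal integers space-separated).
Answer: 0 1 4

Derivation:
vaddr = 12 = 0b0001100
  top 2 bits -> l1_idx = 0
  next 2 bits -> l2_idx = 1
  bottom 3 bits -> offset = 4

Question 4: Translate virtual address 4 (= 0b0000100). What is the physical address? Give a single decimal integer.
Answer: 508

Derivation:
vaddr = 4 = 0b0000100
Split: l1_idx=0, l2_idx=0, offset=4
L1[0] = 1
L2[1][0] = 63
paddr = 63 * 8 + 4 = 508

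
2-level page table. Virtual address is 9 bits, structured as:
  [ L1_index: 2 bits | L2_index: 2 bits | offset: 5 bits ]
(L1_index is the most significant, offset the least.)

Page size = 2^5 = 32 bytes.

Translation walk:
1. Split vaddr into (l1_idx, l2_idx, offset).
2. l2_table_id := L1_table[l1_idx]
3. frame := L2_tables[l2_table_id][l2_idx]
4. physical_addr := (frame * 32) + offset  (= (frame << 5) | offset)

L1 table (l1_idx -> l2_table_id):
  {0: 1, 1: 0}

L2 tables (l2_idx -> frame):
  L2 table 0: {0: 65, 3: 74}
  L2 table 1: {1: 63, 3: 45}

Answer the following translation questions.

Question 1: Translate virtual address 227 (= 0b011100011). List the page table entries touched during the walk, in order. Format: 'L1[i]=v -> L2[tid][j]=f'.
Answer: L1[1]=0 -> L2[0][3]=74

Derivation:
vaddr = 227 = 0b011100011
Split: l1_idx=1, l2_idx=3, offset=3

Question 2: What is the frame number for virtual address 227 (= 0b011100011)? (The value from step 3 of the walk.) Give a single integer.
Answer: 74

Derivation:
vaddr = 227: l1_idx=1, l2_idx=3
L1[1] = 0; L2[0][3] = 74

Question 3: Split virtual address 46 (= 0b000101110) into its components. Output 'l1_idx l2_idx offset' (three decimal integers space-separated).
vaddr = 46 = 0b000101110
  top 2 bits -> l1_idx = 0
  next 2 bits -> l2_idx = 1
  bottom 5 bits -> offset = 14

Answer: 0 1 14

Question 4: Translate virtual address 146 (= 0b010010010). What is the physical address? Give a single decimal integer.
Answer: 2098

Derivation:
vaddr = 146 = 0b010010010
Split: l1_idx=1, l2_idx=0, offset=18
L1[1] = 0
L2[0][0] = 65
paddr = 65 * 32 + 18 = 2098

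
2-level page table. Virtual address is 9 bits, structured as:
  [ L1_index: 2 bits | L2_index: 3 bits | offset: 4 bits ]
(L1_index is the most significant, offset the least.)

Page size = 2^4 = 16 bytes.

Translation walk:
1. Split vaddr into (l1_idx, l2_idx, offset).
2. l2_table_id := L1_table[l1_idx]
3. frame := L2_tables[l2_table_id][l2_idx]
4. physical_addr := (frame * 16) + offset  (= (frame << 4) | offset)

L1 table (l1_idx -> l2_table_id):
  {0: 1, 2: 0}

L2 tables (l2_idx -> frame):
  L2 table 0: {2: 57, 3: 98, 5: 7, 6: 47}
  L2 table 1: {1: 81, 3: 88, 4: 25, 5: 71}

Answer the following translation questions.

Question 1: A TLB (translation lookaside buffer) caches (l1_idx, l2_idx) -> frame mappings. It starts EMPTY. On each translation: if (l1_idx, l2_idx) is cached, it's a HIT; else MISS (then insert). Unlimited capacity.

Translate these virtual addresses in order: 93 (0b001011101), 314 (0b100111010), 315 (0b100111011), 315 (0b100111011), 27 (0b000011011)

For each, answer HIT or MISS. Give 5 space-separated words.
vaddr=93: (0,5) not in TLB -> MISS, insert
vaddr=314: (2,3) not in TLB -> MISS, insert
vaddr=315: (2,3) in TLB -> HIT
vaddr=315: (2,3) in TLB -> HIT
vaddr=27: (0,1) not in TLB -> MISS, insert

Answer: MISS MISS HIT HIT MISS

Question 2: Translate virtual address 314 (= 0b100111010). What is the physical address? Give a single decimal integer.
vaddr = 314 = 0b100111010
Split: l1_idx=2, l2_idx=3, offset=10
L1[2] = 0
L2[0][3] = 98
paddr = 98 * 16 + 10 = 1578

Answer: 1578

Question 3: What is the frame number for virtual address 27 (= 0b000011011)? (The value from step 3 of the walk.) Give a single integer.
vaddr = 27: l1_idx=0, l2_idx=1
L1[0] = 1; L2[1][1] = 81

Answer: 81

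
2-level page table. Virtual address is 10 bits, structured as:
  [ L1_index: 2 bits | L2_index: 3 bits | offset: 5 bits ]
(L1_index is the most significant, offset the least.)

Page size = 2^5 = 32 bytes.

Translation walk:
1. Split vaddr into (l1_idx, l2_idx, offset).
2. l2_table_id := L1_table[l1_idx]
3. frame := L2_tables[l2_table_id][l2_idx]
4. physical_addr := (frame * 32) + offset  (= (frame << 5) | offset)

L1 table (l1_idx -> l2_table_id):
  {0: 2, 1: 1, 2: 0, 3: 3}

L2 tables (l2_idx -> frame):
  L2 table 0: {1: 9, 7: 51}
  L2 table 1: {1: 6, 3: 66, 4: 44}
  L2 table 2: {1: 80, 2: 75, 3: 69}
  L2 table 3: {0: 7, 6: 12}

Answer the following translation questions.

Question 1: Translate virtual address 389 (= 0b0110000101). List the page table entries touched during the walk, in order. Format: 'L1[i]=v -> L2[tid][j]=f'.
vaddr = 389 = 0b0110000101
Split: l1_idx=1, l2_idx=4, offset=5

Answer: L1[1]=1 -> L2[1][4]=44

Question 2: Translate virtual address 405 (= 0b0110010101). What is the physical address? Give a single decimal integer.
vaddr = 405 = 0b0110010101
Split: l1_idx=1, l2_idx=4, offset=21
L1[1] = 1
L2[1][4] = 44
paddr = 44 * 32 + 21 = 1429

Answer: 1429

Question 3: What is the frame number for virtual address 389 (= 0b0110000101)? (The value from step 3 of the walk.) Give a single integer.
Answer: 44

Derivation:
vaddr = 389: l1_idx=1, l2_idx=4
L1[1] = 1; L2[1][4] = 44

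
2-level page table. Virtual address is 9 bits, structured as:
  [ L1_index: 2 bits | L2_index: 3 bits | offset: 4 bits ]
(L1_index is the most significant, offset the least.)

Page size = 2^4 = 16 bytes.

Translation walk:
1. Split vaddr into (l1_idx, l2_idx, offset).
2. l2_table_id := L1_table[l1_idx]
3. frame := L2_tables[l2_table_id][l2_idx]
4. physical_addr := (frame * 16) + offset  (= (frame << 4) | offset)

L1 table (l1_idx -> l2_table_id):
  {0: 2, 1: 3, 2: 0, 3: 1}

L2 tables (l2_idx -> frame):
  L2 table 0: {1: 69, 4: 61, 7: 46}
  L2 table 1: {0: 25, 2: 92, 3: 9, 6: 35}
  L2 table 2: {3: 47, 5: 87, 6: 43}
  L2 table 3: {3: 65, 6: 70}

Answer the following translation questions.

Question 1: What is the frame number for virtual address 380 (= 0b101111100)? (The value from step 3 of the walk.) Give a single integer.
vaddr = 380: l1_idx=2, l2_idx=7
L1[2] = 0; L2[0][7] = 46

Answer: 46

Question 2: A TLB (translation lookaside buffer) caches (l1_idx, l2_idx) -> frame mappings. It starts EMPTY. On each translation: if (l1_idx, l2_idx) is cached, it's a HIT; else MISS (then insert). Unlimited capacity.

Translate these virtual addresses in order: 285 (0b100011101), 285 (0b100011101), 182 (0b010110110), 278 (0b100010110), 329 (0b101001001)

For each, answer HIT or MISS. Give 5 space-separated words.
Answer: MISS HIT MISS HIT MISS

Derivation:
vaddr=285: (2,1) not in TLB -> MISS, insert
vaddr=285: (2,1) in TLB -> HIT
vaddr=182: (1,3) not in TLB -> MISS, insert
vaddr=278: (2,1) in TLB -> HIT
vaddr=329: (2,4) not in TLB -> MISS, insert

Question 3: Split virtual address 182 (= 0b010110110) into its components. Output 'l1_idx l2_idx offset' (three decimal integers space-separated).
Answer: 1 3 6

Derivation:
vaddr = 182 = 0b010110110
  top 2 bits -> l1_idx = 1
  next 3 bits -> l2_idx = 3
  bottom 4 bits -> offset = 6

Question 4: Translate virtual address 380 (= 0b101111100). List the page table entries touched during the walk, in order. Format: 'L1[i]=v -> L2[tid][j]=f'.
Answer: L1[2]=0 -> L2[0][7]=46

Derivation:
vaddr = 380 = 0b101111100
Split: l1_idx=2, l2_idx=7, offset=12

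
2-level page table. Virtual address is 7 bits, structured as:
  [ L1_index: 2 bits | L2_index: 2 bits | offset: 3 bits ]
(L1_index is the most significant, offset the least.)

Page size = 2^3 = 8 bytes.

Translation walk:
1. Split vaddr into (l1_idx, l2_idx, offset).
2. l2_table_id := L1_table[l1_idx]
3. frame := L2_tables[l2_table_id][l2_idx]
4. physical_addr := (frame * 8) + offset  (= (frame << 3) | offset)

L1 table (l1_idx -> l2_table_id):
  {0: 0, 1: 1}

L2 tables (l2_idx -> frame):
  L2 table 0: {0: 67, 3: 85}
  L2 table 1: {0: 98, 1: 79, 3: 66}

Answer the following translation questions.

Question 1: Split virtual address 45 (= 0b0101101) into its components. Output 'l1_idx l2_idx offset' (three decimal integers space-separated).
Answer: 1 1 5

Derivation:
vaddr = 45 = 0b0101101
  top 2 bits -> l1_idx = 1
  next 2 bits -> l2_idx = 1
  bottom 3 bits -> offset = 5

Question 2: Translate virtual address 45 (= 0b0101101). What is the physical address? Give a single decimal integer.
vaddr = 45 = 0b0101101
Split: l1_idx=1, l2_idx=1, offset=5
L1[1] = 1
L2[1][1] = 79
paddr = 79 * 8 + 5 = 637

Answer: 637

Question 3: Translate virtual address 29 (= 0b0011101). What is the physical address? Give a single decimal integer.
Answer: 685

Derivation:
vaddr = 29 = 0b0011101
Split: l1_idx=0, l2_idx=3, offset=5
L1[0] = 0
L2[0][3] = 85
paddr = 85 * 8 + 5 = 685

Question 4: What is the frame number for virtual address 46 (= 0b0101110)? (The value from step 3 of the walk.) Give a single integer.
Answer: 79

Derivation:
vaddr = 46: l1_idx=1, l2_idx=1
L1[1] = 1; L2[1][1] = 79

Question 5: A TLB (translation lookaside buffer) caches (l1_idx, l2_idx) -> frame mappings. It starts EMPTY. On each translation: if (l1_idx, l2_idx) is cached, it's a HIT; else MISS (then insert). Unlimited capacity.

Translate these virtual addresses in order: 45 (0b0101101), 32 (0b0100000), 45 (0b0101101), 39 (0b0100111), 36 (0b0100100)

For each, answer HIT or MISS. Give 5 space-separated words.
Answer: MISS MISS HIT HIT HIT

Derivation:
vaddr=45: (1,1) not in TLB -> MISS, insert
vaddr=32: (1,0) not in TLB -> MISS, insert
vaddr=45: (1,1) in TLB -> HIT
vaddr=39: (1,0) in TLB -> HIT
vaddr=36: (1,0) in TLB -> HIT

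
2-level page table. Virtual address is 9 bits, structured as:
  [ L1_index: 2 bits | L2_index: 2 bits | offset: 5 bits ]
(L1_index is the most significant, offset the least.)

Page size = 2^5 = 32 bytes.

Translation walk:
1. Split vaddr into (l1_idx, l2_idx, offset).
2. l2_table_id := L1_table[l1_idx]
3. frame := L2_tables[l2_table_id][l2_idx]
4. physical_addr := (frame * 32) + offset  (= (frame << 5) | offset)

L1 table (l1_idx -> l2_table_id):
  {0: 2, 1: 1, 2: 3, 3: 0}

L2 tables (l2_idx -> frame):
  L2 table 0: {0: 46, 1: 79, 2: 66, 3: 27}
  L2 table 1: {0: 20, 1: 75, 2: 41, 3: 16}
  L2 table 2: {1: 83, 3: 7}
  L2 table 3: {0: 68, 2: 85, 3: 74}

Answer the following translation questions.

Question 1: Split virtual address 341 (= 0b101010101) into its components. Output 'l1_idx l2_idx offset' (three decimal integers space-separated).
Answer: 2 2 21

Derivation:
vaddr = 341 = 0b101010101
  top 2 bits -> l1_idx = 2
  next 2 bits -> l2_idx = 2
  bottom 5 bits -> offset = 21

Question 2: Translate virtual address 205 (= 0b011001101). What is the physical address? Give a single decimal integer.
Answer: 1325

Derivation:
vaddr = 205 = 0b011001101
Split: l1_idx=1, l2_idx=2, offset=13
L1[1] = 1
L2[1][2] = 41
paddr = 41 * 32 + 13 = 1325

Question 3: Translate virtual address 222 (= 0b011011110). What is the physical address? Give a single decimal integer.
Answer: 1342

Derivation:
vaddr = 222 = 0b011011110
Split: l1_idx=1, l2_idx=2, offset=30
L1[1] = 1
L2[1][2] = 41
paddr = 41 * 32 + 30 = 1342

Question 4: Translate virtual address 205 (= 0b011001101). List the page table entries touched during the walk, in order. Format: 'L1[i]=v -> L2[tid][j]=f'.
vaddr = 205 = 0b011001101
Split: l1_idx=1, l2_idx=2, offset=13

Answer: L1[1]=1 -> L2[1][2]=41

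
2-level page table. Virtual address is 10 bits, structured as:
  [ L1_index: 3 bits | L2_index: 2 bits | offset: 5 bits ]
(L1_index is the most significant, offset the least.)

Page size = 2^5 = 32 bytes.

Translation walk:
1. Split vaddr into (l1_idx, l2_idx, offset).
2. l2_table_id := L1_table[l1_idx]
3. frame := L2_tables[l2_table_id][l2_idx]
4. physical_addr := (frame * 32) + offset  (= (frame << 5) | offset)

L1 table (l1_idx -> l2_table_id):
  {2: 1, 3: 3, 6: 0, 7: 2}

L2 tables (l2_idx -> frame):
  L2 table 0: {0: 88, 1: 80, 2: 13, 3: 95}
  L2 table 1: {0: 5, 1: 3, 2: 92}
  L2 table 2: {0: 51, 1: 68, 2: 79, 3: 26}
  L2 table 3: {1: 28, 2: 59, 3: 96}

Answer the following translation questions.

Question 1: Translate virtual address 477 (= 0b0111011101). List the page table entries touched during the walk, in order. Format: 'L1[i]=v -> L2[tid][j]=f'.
vaddr = 477 = 0b0111011101
Split: l1_idx=3, l2_idx=2, offset=29

Answer: L1[3]=3 -> L2[3][2]=59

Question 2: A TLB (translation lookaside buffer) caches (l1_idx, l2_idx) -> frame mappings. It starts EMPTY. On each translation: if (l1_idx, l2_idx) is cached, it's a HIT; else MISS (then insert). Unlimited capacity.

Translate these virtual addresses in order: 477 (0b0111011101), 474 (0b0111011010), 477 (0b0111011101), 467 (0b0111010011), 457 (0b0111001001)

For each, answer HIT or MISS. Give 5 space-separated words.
Answer: MISS HIT HIT HIT HIT

Derivation:
vaddr=477: (3,2) not in TLB -> MISS, insert
vaddr=474: (3,2) in TLB -> HIT
vaddr=477: (3,2) in TLB -> HIT
vaddr=467: (3,2) in TLB -> HIT
vaddr=457: (3,2) in TLB -> HIT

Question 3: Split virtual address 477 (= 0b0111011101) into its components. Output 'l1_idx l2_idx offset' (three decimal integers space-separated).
vaddr = 477 = 0b0111011101
  top 3 bits -> l1_idx = 3
  next 2 bits -> l2_idx = 2
  bottom 5 bits -> offset = 29

Answer: 3 2 29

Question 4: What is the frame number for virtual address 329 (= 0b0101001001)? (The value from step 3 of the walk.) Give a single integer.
Answer: 92

Derivation:
vaddr = 329: l1_idx=2, l2_idx=2
L1[2] = 1; L2[1][2] = 92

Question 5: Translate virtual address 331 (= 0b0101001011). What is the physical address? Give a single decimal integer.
Answer: 2955

Derivation:
vaddr = 331 = 0b0101001011
Split: l1_idx=2, l2_idx=2, offset=11
L1[2] = 1
L2[1][2] = 92
paddr = 92 * 32 + 11 = 2955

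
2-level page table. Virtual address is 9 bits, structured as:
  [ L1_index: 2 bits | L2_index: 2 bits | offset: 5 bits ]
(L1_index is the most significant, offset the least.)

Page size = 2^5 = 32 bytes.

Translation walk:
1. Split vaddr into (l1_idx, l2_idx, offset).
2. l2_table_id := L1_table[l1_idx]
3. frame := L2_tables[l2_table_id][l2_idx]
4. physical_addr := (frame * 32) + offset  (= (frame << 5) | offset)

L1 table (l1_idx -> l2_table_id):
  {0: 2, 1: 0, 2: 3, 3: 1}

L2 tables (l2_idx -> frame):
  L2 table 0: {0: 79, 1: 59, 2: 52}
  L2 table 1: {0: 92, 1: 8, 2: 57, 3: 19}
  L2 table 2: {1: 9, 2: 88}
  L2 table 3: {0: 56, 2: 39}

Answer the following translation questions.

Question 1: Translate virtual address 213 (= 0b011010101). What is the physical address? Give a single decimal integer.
vaddr = 213 = 0b011010101
Split: l1_idx=1, l2_idx=2, offset=21
L1[1] = 0
L2[0][2] = 52
paddr = 52 * 32 + 21 = 1685

Answer: 1685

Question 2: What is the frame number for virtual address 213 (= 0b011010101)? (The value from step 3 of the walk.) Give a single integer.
Answer: 52

Derivation:
vaddr = 213: l1_idx=1, l2_idx=2
L1[1] = 0; L2[0][2] = 52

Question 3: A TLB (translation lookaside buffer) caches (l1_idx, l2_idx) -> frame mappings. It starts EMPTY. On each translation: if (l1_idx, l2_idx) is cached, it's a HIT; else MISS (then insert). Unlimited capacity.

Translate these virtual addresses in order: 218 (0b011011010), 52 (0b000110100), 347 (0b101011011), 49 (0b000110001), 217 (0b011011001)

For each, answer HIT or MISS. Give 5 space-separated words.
Answer: MISS MISS MISS HIT HIT

Derivation:
vaddr=218: (1,2) not in TLB -> MISS, insert
vaddr=52: (0,1) not in TLB -> MISS, insert
vaddr=347: (2,2) not in TLB -> MISS, insert
vaddr=49: (0,1) in TLB -> HIT
vaddr=217: (1,2) in TLB -> HIT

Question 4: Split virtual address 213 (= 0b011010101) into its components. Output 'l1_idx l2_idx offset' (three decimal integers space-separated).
vaddr = 213 = 0b011010101
  top 2 bits -> l1_idx = 1
  next 2 bits -> l2_idx = 2
  bottom 5 bits -> offset = 21

Answer: 1 2 21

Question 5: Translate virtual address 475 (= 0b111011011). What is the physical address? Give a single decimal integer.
vaddr = 475 = 0b111011011
Split: l1_idx=3, l2_idx=2, offset=27
L1[3] = 1
L2[1][2] = 57
paddr = 57 * 32 + 27 = 1851

Answer: 1851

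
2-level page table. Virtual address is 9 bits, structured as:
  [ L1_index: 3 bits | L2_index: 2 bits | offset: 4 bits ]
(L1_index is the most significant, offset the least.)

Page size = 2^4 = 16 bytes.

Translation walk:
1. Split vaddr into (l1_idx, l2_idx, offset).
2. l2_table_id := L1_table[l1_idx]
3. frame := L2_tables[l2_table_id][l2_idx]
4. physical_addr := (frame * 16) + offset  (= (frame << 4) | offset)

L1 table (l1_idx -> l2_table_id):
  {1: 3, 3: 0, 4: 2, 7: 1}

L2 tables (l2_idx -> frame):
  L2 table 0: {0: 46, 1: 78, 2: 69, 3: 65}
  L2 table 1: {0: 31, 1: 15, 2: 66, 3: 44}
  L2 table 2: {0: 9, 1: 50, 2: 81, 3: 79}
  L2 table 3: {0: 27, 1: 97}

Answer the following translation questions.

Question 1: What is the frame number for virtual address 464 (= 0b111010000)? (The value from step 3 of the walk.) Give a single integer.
Answer: 15

Derivation:
vaddr = 464: l1_idx=7, l2_idx=1
L1[7] = 1; L2[1][1] = 15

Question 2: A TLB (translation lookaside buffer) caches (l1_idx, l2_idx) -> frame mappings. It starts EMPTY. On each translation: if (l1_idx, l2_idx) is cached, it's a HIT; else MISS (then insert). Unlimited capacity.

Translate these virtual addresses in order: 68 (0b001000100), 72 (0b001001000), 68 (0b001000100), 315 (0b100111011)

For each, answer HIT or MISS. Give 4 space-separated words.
Answer: MISS HIT HIT MISS

Derivation:
vaddr=68: (1,0) not in TLB -> MISS, insert
vaddr=72: (1,0) in TLB -> HIT
vaddr=68: (1,0) in TLB -> HIT
vaddr=315: (4,3) not in TLB -> MISS, insert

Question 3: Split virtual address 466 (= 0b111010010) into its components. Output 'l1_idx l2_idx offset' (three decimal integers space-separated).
Answer: 7 1 2

Derivation:
vaddr = 466 = 0b111010010
  top 3 bits -> l1_idx = 7
  next 2 bits -> l2_idx = 1
  bottom 4 bits -> offset = 2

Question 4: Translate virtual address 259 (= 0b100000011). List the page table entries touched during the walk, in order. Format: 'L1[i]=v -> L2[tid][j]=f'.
Answer: L1[4]=2 -> L2[2][0]=9

Derivation:
vaddr = 259 = 0b100000011
Split: l1_idx=4, l2_idx=0, offset=3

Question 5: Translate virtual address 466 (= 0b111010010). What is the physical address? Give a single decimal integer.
vaddr = 466 = 0b111010010
Split: l1_idx=7, l2_idx=1, offset=2
L1[7] = 1
L2[1][1] = 15
paddr = 15 * 16 + 2 = 242

Answer: 242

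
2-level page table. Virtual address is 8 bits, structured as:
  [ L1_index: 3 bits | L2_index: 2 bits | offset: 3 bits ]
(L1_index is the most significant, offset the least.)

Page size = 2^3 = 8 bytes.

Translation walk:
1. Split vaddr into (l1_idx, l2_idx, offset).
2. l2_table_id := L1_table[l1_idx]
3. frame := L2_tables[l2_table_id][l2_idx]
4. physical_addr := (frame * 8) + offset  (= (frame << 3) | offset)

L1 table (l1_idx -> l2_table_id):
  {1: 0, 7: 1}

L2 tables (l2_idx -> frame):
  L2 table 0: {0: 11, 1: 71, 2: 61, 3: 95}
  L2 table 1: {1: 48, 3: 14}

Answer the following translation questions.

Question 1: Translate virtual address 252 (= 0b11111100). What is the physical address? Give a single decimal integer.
vaddr = 252 = 0b11111100
Split: l1_idx=7, l2_idx=3, offset=4
L1[7] = 1
L2[1][3] = 14
paddr = 14 * 8 + 4 = 116

Answer: 116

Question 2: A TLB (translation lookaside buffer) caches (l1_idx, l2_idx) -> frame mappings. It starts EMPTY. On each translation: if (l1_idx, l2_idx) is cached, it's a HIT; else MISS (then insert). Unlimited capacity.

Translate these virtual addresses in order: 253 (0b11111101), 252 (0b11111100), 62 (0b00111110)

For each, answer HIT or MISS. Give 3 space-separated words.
vaddr=253: (7,3) not in TLB -> MISS, insert
vaddr=252: (7,3) in TLB -> HIT
vaddr=62: (1,3) not in TLB -> MISS, insert

Answer: MISS HIT MISS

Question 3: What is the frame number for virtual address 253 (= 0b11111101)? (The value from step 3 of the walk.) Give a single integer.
vaddr = 253: l1_idx=7, l2_idx=3
L1[7] = 1; L2[1][3] = 14

Answer: 14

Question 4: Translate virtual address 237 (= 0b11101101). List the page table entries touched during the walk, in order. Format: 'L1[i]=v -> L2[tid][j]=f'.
Answer: L1[7]=1 -> L2[1][1]=48

Derivation:
vaddr = 237 = 0b11101101
Split: l1_idx=7, l2_idx=1, offset=5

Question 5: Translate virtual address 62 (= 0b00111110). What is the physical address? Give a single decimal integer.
Answer: 766

Derivation:
vaddr = 62 = 0b00111110
Split: l1_idx=1, l2_idx=3, offset=6
L1[1] = 0
L2[0][3] = 95
paddr = 95 * 8 + 6 = 766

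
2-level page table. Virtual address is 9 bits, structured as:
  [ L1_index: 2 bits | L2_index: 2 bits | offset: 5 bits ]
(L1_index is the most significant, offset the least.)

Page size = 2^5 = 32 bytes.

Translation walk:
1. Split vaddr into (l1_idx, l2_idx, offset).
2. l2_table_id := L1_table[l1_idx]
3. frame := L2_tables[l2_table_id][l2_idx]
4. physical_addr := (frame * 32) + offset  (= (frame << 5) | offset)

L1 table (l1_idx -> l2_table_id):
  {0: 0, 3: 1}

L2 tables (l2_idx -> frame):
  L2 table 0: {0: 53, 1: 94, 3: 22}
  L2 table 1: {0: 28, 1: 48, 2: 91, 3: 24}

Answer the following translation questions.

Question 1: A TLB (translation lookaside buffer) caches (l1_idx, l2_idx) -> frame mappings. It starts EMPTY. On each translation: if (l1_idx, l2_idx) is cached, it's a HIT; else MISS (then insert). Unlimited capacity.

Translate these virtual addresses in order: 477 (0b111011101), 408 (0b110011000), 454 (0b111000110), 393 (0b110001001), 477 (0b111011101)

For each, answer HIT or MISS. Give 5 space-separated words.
vaddr=477: (3,2) not in TLB -> MISS, insert
vaddr=408: (3,0) not in TLB -> MISS, insert
vaddr=454: (3,2) in TLB -> HIT
vaddr=393: (3,0) in TLB -> HIT
vaddr=477: (3,2) in TLB -> HIT

Answer: MISS MISS HIT HIT HIT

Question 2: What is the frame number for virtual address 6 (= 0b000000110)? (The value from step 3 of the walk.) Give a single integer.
Answer: 53

Derivation:
vaddr = 6: l1_idx=0, l2_idx=0
L1[0] = 0; L2[0][0] = 53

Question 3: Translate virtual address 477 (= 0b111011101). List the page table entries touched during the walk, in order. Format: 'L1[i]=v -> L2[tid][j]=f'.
vaddr = 477 = 0b111011101
Split: l1_idx=3, l2_idx=2, offset=29

Answer: L1[3]=1 -> L2[1][2]=91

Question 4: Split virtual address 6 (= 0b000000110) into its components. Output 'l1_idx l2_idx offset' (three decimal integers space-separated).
Answer: 0 0 6

Derivation:
vaddr = 6 = 0b000000110
  top 2 bits -> l1_idx = 0
  next 2 bits -> l2_idx = 0
  bottom 5 bits -> offset = 6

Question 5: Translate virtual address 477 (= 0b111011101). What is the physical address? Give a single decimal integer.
vaddr = 477 = 0b111011101
Split: l1_idx=3, l2_idx=2, offset=29
L1[3] = 1
L2[1][2] = 91
paddr = 91 * 32 + 29 = 2941

Answer: 2941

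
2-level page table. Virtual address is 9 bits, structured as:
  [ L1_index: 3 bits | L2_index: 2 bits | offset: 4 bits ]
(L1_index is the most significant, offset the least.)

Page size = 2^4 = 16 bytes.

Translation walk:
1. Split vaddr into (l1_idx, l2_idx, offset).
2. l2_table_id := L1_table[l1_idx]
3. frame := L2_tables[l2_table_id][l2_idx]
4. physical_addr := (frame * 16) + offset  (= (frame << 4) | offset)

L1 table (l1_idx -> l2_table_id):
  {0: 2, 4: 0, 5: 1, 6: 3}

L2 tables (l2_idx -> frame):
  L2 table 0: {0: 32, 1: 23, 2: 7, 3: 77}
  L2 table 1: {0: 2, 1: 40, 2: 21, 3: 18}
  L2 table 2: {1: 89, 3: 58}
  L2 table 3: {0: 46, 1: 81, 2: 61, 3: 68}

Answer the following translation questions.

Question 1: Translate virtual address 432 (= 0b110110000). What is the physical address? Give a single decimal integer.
Answer: 1088

Derivation:
vaddr = 432 = 0b110110000
Split: l1_idx=6, l2_idx=3, offset=0
L1[6] = 3
L2[3][3] = 68
paddr = 68 * 16 + 0 = 1088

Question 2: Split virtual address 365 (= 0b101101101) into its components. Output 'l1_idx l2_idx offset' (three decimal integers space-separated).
Answer: 5 2 13

Derivation:
vaddr = 365 = 0b101101101
  top 3 bits -> l1_idx = 5
  next 2 bits -> l2_idx = 2
  bottom 4 bits -> offset = 13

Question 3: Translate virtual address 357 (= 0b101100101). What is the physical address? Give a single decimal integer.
Answer: 341

Derivation:
vaddr = 357 = 0b101100101
Split: l1_idx=5, l2_idx=2, offset=5
L1[5] = 1
L2[1][2] = 21
paddr = 21 * 16 + 5 = 341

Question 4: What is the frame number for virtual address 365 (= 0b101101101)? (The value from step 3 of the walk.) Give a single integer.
Answer: 21

Derivation:
vaddr = 365: l1_idx=5, l2_idx=2
L1[5] = 1; L2[1][2] = 21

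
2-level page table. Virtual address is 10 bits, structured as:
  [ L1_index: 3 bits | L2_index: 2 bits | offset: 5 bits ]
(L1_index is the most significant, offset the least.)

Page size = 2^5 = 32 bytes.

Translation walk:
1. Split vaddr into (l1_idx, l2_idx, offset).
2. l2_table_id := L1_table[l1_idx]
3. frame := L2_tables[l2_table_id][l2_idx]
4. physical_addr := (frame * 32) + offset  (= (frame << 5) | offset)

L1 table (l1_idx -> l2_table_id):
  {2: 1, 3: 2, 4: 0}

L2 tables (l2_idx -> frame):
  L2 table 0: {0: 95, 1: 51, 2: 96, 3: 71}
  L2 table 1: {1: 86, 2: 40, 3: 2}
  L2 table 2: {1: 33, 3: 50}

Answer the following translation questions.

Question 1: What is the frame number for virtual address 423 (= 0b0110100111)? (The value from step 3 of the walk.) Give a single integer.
Answer: 33

Derivation:
vaddr = 423: l1_idx=3, l2_idx=1
L1[3] = 2; L2[2][1] = 33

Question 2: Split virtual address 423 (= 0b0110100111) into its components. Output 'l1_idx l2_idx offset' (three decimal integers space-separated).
Answer: 3 1 7

Derivation:
vaddr = 423 = 0b0110100111
  top 3 bits -> l1_idx = 3
  next 2 bits -> l2_idx = 1
  bottom 5 bits -> offset = 7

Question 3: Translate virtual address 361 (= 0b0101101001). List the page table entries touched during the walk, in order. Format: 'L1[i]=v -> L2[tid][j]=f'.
vaddr = 361 = 0b0101101001
Split: l1_idx=2, l2_idx=3, offset=9

Answer: L1[2]=1 -> L2[1][3]=2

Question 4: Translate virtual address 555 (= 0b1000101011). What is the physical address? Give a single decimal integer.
Answer: 1643

Derivation:
vaddr = 555 = 0b1000101011
Split: l1_idx=4, l2_idx=1, offset=11
L1[4] = 0
L2[0][1] = 51
paddr = 51 * 32 + 11 = 1643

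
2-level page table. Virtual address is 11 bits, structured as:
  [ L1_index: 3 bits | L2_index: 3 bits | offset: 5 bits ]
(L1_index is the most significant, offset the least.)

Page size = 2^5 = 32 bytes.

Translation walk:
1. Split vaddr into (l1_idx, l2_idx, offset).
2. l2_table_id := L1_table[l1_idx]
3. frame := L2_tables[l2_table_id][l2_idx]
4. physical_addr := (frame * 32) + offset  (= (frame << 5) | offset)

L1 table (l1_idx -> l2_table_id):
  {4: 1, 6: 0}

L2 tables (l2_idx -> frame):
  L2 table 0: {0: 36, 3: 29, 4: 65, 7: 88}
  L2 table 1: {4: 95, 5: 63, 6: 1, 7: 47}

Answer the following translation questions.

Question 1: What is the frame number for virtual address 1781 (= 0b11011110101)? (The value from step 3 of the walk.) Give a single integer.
vaddr = 1781: l1_idx=6, l2_idx=7
L1[6] = 0; L2[0][7] = 88

Answer: 88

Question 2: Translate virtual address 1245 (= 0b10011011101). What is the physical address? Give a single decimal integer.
vaddr = 1245 = 0b10011011101
Split: l1_idx=4, l2_idx=6, offset=29
L1[4] = 1
L2[1][6] = 1
paddr = 1 * 32 + 29 = 61

Answer: 61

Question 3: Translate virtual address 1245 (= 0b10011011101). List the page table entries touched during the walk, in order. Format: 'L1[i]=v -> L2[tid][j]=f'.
vaddr = 1245 = 0b10011011101
Split: l1_idx=4, l2_idx=6, offset=29

Answer: L1[4]=1 -> L2[1][6]=1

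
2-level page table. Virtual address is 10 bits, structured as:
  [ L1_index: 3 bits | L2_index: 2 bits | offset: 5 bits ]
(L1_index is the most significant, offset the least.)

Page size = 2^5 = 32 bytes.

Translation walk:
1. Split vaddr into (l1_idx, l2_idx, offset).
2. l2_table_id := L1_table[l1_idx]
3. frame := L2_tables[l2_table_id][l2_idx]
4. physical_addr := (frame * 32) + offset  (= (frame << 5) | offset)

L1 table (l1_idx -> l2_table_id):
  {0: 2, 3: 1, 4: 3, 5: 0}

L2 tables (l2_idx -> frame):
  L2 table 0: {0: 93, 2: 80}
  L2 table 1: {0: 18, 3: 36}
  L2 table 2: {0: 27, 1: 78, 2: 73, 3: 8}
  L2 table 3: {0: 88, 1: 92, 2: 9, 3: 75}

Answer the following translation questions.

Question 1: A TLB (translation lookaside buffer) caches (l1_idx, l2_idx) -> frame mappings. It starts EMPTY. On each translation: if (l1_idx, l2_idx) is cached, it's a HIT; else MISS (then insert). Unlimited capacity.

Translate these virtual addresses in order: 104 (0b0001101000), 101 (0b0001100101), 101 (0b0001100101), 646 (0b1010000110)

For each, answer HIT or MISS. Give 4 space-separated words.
Answer: MISS HIT HIT MISS

Derivation:
vaddr=104: (0,3) not in TLB -> MISS, insert
vaddr=101: (0,3) in TLB -> HIT
vaddr=101: (0,3) in TLB -> HIT
vaddr=646: (5,0) not in TLB -> MISS, insert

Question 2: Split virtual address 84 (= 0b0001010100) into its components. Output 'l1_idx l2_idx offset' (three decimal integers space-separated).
Answer: 0 2 20

Derivation:
vaddr = 84 = 0b0001010100
  top 3 bits -> l1_idx = 0
  next 2 bits -> l2_idx = 2
  bottom 5 bits -> offset = 20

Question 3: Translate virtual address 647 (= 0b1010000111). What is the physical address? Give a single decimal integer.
Answer: 2983

Derivation:
vaddr = 647 = 0b1010000111
Split: l1_idx=5, l2_idx=0, offset=7
L1[5] = 0
L2[0][0] = 93
paddr = 93 * 32 + 7 = 2983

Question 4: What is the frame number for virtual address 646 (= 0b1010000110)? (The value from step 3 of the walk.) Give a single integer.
Answer: 93

Derivation:
vaddr = 646: l1_idx=5, l2_idx=0
L1[5] = 0; L2[0][0] = 93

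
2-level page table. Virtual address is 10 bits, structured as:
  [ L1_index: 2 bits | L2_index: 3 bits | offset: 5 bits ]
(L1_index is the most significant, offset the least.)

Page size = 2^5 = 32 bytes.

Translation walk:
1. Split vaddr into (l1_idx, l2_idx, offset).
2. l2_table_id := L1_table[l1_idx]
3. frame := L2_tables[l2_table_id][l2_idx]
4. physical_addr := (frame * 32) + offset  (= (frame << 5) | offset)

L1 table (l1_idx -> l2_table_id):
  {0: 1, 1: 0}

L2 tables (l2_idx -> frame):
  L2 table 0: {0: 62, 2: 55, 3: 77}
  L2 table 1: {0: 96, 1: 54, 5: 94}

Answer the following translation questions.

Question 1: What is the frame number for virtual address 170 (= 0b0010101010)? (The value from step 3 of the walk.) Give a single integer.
Answer: 94

Derivation:
vaddr = 170: l1_idx=0, l2_idx=5
L1[0] = 1; L2[1][5] = 94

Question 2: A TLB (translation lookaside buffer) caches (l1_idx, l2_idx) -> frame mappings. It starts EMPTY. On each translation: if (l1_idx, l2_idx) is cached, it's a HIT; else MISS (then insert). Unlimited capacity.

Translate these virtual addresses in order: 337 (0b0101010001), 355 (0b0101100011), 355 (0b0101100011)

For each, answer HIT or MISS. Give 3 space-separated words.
Answer: MISS MISS HIT

Derivation:
vaddr=337: (1,2) not in TLB -> MISS, insert
vaddr=355: (1,3) not in TLB -> MISS, insert
vaddr=355: (1,3) in TLB -> HIT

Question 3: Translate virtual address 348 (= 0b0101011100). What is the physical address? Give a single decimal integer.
Answer: 1788

Derivation:
vaddr = 348 = 0b0101011100
Split: l1_idx=1, l2_idx=2, offset=28
L1[1] = 0
L2[0][2] = 55
paddr = 55 * 32 + 28 = 1788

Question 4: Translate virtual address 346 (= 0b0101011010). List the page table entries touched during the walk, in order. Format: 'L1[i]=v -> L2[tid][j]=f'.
Answer: L1[1]=0 -> L2[0][2]=55

Derivation:
vaddr = 346 = 0b0101011010
Split: l1_idx=1, l2_idx=2, offset=26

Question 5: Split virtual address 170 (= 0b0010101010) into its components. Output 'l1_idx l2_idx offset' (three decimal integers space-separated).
Answer: 0 5 10

Derivation:
vaddr = 170 = 0b0010101010
  top 2 bits -> l1_idx = 0
  next 3 bits -> l2_idx = 5
  bottom 5 bits -> offset = 10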